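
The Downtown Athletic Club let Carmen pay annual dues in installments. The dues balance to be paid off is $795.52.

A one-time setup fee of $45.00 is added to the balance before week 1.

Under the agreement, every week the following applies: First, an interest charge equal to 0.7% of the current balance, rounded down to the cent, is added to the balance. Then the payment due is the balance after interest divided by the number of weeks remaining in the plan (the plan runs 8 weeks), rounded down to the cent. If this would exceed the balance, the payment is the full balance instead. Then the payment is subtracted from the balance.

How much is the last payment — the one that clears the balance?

Week 1: $840.52 +$5.88 interest = $846.40; pay $105.80 → $740.60
Week 2: $740.60 +$5.18 interest = $745.78; pay $106.54 → $639.24
Week 3: $639.24 +$4.47 interest = $643.71; pay $107.28 → $536.43
Week 4: $536.43 +$3.75 interest = $540.18; pay $108.03 → $432.15
Week 5: $432.15 +$3.02 interest = $435.17; pay $108.79 → $326.38
Week 6: $326.38 +$2.28 interest = $328.66; pay $109.55 → $219.11
Week 7: $219.11 +$1.53 interest = $220.64; pay $110.32 → $110.32
Week 8: $110.32 +$0.77 interest = $111.09; pay $111.09 → $0.00

$111.09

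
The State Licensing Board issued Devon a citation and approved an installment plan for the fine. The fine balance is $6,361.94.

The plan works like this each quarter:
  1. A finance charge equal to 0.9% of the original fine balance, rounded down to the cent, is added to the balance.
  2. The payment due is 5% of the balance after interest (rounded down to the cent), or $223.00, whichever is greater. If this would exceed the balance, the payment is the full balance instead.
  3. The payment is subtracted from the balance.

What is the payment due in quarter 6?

# | Opening | Interest | Payment | End bal
1 | $6,361.94 | $57.25 | $320.95 | $6,098.24
2 | $6,098.24 | $57.25 | $307.77 | $5,847.72
3 | $5,847.72 | $57.25 | $295.24 | $5,609.73
4 | $5,609.73 | $57.25 | $283.34 | $5,383.64
5 | $5,383.64 | $57.25 | $272.04 | $5,168.85
6 | $5,168.85 | $57.25 | $261.30 | $4,964.80

$261.30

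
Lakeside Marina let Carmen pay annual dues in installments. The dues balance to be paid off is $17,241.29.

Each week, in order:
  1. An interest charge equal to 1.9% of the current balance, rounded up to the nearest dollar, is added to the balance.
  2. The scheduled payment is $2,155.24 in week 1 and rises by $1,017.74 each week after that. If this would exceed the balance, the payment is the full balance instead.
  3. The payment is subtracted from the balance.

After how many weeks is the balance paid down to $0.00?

# | Opening | Interest | Payment | End bal
1 | $17,241.29 | $328.00 | $2,155.24 | $15,414.05
2 | $15,414.05 | $293.00 | $3,172.98 | $12,534.07
3 | $12,534.07 | $239.00 | $4,190.72 | $8,582.35
4 | $8,582.35 | $164.00 | $5,208.46 | $3,537.89
5 | $3,537.89 | $68.00 | $3,605.89 | $0.00
Balance reaches $0.00 in week 5.

5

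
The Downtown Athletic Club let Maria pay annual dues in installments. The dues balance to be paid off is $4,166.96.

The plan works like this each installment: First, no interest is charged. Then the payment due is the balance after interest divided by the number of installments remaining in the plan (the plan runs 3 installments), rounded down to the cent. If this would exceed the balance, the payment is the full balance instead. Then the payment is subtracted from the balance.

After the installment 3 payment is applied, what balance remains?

$0.00

# | Opening | Payment | End bal
1 | $4,166.96 | $1,388.98 | $2,777.98
2 | $2,777.98 | $1,388.99 | $1,388.99
3 | $1,388.99 | $1,388.99 | $0.00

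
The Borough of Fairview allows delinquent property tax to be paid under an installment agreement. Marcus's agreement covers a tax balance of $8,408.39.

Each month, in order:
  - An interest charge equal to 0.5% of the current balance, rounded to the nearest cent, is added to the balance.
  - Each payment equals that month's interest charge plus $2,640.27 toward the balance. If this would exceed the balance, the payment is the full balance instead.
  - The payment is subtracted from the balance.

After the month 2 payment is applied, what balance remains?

$3,127.85

Month 1: $8,408.39 +$42.04 interest = $8,450.43; pay $2,682.31 → $5,768.12
Month 2: $5,768.12 +$28.84 interest = $5,796.96; pay $2,669.11 → $3,127.85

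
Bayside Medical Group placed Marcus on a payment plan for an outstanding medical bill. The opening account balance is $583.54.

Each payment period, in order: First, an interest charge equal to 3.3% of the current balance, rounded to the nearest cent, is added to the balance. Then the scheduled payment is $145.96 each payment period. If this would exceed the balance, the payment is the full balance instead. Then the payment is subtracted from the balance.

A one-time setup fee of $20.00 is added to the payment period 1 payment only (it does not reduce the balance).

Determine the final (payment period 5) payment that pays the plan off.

# | Opening | Interest | Payment | Fee | End bal
1 | $583.54 | $19.26 | $145.96 | $20.00 | $456.84
2 | $456.84 | $15.08 | $145.96 | — | $325.96
3 | $325.96 | $10.76 | $145.96 | — | $190.76
4 | $190.76 | $6.30 | $145.96 | — | $51.10
5 | $51.10 | $1.69 | $52.79 | — | $0.00

$52.79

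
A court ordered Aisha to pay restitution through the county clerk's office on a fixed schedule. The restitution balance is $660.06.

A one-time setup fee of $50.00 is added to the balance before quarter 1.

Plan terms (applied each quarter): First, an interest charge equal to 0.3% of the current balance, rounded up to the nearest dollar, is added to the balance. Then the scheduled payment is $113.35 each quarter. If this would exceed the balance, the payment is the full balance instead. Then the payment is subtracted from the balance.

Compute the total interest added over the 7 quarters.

# | Opening | Interest | Payment | End bal
1 | $710.06 | $3.00 | $113.35 | $599.71
2 | $599.71 | $2.00 | $113.35 | $488.36
3 | $488.36 | $2.00 | $113.35 | $377.01
4 | $377.01 | $2.00 | $113.35 | $265.66
5 | $265.66 | $1.00 | $113.35 | $153.31
6 | $153.31 | $1.00 | $113.35 | $40.96
7 | $40.96 | $1.00 | $41.96 | $0.00
Total interest: $3.00 + $2.00 + $2.00 + $2.00 + $1.00 + $1.00 + $1.00 = $12.00

$12.00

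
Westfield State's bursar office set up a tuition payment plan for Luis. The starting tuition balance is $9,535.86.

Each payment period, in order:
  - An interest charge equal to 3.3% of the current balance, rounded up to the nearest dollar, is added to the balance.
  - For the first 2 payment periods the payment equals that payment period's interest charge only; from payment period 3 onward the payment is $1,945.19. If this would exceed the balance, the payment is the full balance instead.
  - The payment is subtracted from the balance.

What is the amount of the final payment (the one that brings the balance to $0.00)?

Payment period 1: opening $9,535.86; interest $315.00 → $9,850.86; payment $315.00; balance $9,535.86
Payment period 2: opening $9,535.86; interest $315.00 → $9,850.86; payment $315.00; balance $9,535.86
Payment period 3: opening $9,535.86; interest $315.00 → $9,850.86; payment $1,945.19; balance $7,905.67
Payment period 4: opening $7,905.67; interest $261.00 → $8,166.67; payment $1,945.19; balance $6,221.48
Payment period 5: opening $6,221.48; interest $206.00 → $6,427.48; payment $1,945.19; balance $4,482.29
Payment period 6: opening $4,482.29; interest $148.00 → $4,630.29; payment $1,945.19; balance $2,685.10
Payment period 7: opening $2,685.10; interest $89.00 → $2,774.10; payment $1,945.19; balance $828.91
Payment period 8: opening $828.91; interest $28.00 → $856.91; payment $856.91; balance $0.00

$856.91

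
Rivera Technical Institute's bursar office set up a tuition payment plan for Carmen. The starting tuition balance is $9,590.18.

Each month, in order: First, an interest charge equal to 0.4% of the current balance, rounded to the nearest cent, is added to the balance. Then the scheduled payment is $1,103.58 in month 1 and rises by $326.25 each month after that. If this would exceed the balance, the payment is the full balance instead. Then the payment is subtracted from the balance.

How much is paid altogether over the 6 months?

Month 1: opening $9,590.18; interest $38.36 → $9,628.54; payment $1,103.58; balance $8,524.96
Month 2: opening $8,524.96; interest $34.10 → $8,559.06; payment $1,429.83; balance $7,129.23
Month 3: opening $7,129.23; interest $28.52 → $7,157.75; payment $1,756.08; balance $5,401.67
Month 4: opening $5,401.67; interest $21.61 → $5,423.28; payment $2,082.33; balance $3,340.95
Month 5: opening $3,340.95; interest $13.36 → $3,354.31; payment $2,408.58; balance $945.73
Month 6: opening $945.73; interest $3.78 → $949.51; payment $949.51; balance $0.00
Total paid: $9,729.91

$9,729.91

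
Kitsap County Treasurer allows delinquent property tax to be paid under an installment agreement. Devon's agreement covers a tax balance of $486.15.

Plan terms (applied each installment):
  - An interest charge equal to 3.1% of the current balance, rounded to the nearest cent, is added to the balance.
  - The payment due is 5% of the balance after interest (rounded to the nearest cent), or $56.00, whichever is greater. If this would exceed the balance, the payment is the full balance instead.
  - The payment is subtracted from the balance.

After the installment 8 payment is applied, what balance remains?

Installment 1: $486.15 +$15.07 interest = $501.22; pay $56.00 → $445.22
Installment 2: $445.22 +$13.80 interest = $459.02; pay $56.00 → $403.02
Installment 3: $403.02 +$12.49 interest = $415.51; pay $56.00 → $359.51
Installment 4: $359.51 +$11.14 interest = $370.65; pay $56.00 → $314.65
Installment 5: $314.65 +$9.75 interest = $324.40; pay $56.00 → $268.40
Installment 6: $268.40 +$8.32 interest = $276.72; pay $56.00 → $220.72
Installment 7: $220.72 +$6.84 interest = $227.56; pay $56.00 → $171.56
Installment 8: $171.56 +$5.32 interest = $176.88; pay $56.00 → $120.88

$120.88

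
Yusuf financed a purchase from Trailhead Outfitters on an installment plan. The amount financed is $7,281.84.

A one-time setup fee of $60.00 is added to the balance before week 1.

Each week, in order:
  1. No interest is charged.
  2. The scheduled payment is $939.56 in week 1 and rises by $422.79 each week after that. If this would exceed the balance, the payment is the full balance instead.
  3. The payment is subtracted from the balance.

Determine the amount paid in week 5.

$1,046.86

Week 1: opening $7,341.84; payment $939.56; balance $6,402.28
Week 2: opening $6,402.28; payment $1,362.35; balance $5,039.93
Week 3: opening $5,039.93; payment $1,785.14; balance $3,254.79
Week 4: opening $3,254.79; payment $2,207.93; balance $1,046.86
Week 5: opening $1,046.86; payment $1,046.86; balance $0.00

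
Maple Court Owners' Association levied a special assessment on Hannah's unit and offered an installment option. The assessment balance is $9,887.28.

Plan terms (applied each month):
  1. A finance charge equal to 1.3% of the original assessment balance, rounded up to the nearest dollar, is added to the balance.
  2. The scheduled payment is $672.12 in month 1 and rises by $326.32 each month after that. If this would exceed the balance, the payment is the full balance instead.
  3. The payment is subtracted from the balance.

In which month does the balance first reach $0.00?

7

Month 1: $9,887.28 +$129.00 interest = $10,016.28; pay $672.12 → $9,344.16
Month 2: $9,344.16 +$129.00 interest = $9,473.16; pay $998.44 → $8,474.72
Month 3: $8,474.72 +$129.00 interest = $8,603.72; pay $1,324.76 → $7,278.96
Month 4: $7,278.96 +$129.00 interest = $7,407.96; pay $1,651.08 → $5,756.88
Month 5: $5,756.88 +$129.00 interest = $5,885.88; pay $1,977.40 → $3,908.48
Month 6: $3,908.48 +$129.00 interest = $4,037.48; pay $2,303.72 → $1,733.76
Month 7: $1,733.76 +$129.00 interest = $1,862.76; pay $1,862.76 → $0.00
Balance reaches $0.00 in month 7.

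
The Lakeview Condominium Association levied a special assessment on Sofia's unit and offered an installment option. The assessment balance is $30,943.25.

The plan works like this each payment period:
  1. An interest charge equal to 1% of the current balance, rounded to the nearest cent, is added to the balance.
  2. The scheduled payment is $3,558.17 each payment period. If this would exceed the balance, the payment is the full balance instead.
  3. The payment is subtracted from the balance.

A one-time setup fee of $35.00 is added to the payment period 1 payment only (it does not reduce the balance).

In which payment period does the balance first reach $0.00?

10

Payment period 1: $30,943.25 +$309.43 interest = $31,252.68; pay $3,558.17 (+ $35.00 fee) → $27,694.51
Payment period 2: $27,694.51 +$276.95 interest = $27,971.46; pay $3,558.17 → $24,413.29
Payment period 3: $24,413.29 +$244.13 interest = $24,657.42; pay $3,558.17 → $21,099.25
Payment period 4: $21,099.25 +$210.99 interest = $21,310.24; pay $3,558.17 → $17,752.07
Payment period 5: $17,752.07 +$177.52 interest = $17,929.59; pay $3,558.17 → $14,371.42
Payment period 6: $14,371.42 +$143.71 interest = $14,515.13; pay $3,558.17 → $10,956.96
Payment period 7: $10,956.96 +$109.57 interest = $11,066.53; pay $3,558.17 → $7,508.36
Payment period 8: $7,508.36 +$75.08 interest = $7,583.44; pay $3,558.17 → $4,025.27
Payment period 9: $4,025.27 +$40.25 interest = $4,065.52; pay $3,558.17 → $507.35
Payment period 10: $507.35 +$5.07 interest = $512.42; pay $512.42 → $0.00
Balance reaches $0.00 in payment period 10.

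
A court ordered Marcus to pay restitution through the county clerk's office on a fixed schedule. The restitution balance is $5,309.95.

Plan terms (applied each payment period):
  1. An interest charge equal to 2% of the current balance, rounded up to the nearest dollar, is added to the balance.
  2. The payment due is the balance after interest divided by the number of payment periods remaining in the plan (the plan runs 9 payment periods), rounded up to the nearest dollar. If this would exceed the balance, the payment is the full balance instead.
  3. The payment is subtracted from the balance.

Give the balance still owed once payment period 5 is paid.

Payment period 1: $5,309.95 +$107.00 interest = $5,416.95; pay $602.00 → $4,814.95
Payment period 2: $4,814.95 +$97.00 interest = $4,911.95; pay $614.00 → $4,297.95
Payment period 3: $4,297.95 +$86.00 interest = $4,383.95; pay $627.00 → $3,756.95
Payment period 4: $3,756.95 +$76.00 interest = $3,832.95; pay $639.00 → $3,193.95
Payment period 5: $3,193.95 +$64.00 interest = $3,257.95; pay $652.00 → $2,605.95

$2,605.95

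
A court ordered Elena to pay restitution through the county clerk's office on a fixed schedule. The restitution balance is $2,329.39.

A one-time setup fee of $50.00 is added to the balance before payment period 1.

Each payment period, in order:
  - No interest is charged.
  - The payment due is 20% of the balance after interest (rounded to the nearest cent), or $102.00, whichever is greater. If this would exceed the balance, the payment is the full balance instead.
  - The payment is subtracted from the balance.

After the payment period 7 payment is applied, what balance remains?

$498.99

Payment period 1: opening $2,379.39; payment $475.88; balance $1,903.51
Payment period 2: opening $1,903.51; payment $380.70; balance $1,522.81
Payment period 3: opening $1,522.81; payment $304.56; balance $1,218.25
Payment period 4: opening $1,218.25; payment $243.65; balance $974.60
Payment period 5: opening $974.60; payment $194.92; balance $779.68
Payment period 6: opening $779.68; payment $155.94; balance $623.74
Payment period 7: opening $623.74; payment $124.75; balance $498.99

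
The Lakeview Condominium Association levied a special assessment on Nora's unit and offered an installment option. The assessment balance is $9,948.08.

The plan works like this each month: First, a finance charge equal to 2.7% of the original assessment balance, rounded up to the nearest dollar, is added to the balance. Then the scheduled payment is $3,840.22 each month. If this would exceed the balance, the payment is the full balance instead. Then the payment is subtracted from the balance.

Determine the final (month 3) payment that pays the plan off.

Month 1: opening $9,948.08; interest $269.00 → $10,217.08; payment $3,840.22; balance $6,376.86
Month 2: opening $6,376.86; interest $269.00 → $6,645.86; payment $3,840.22; balance $2,805.64
Month 3: opening $2,805.64; interest $269.00 → $3,074.64; payment $3,074.64; balance $0.00

$3,074.64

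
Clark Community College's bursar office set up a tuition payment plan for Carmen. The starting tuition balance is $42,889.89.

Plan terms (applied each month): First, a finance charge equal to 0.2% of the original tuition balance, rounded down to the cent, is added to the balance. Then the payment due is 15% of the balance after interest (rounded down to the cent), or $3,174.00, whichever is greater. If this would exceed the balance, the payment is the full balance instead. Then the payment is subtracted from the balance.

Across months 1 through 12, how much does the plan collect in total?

$43,919.13

Month 1: $42,889.89 +$85.77 interest = $42,975.66; pay $6,446.34 → $36,529.32
Month 2: $36,529.32 +$85.77 interest = $36,615.09; pay $5,492.26 → $31,122.83
Month 3: $31,122.83 +$85.77 interest = $31,208.60; pay $4,681.29 → $26,527.31
Month 4: $26,527.31 +$85.77 interest = $26,613.08; pay $3,991.96 → $22,621.12
Month 5: $22,621.12 +$85.77 interest = $22,706.89; pay $3,406.03 → $19,300.86
Month 6: $19,300.86 +$85.77 interest = $19,386.63; pay $3,174.00 → $16,212.63
Month 7: $16,212.63 +$85.77 interest = $16,298.40; pay $3,174.00 → $13,124.40
Month 8: $13,124.40 +$85.77 interest = $13,210.17; pay $3,174.00 → $10,036.17
Month 9: $10,036.17 +$85.77 interest = $10,121.94; pay $3,174.00 → $6,947.94
Month 10: $6,947.94 +$85.77 interest = $7,033.71; pay $3,174.00 → $3,859.71
Month 11: $3,859.71 +$85.77 interest = $3,945.48; pay $3,174.00 → $771.48
Month 12: $771.48 +$85.77 interest = $857.25; pay $857.25 → $0.00
Total paid: $43,919.13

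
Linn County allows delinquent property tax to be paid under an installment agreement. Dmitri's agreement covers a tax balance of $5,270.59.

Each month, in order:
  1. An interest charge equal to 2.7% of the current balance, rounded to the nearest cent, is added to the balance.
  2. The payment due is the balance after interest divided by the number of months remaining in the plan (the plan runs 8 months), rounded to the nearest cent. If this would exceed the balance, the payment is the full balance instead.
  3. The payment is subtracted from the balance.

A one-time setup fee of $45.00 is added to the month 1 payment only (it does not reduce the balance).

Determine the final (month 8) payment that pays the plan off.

$815.33

# | Opening | Interest | Payment | Fee | End bal
1 | $5,270.59 | $142.31 | $676.61 | $45.00 | $4,736.29
2 | $4,736.29 | $127.88 | $694.88 | — | $4,169.29
3 | $4,169.29 | $112.57 | $713.64 | — | $3,568.22
4 | $3,568.22 | $96.34 | $732.91 | — | $2,931.65
5 | $2,931.65 | $79.15 | $752.70 | — | $2,258.10
6 | $2,258.10 | $60.97 | $773.02 | — | $1,546.05
7 | $1,546.05 | $41.74 | $793.90 | — | $793.89
8 | $793.89 | $21.44 | $815.33 | — | $0.00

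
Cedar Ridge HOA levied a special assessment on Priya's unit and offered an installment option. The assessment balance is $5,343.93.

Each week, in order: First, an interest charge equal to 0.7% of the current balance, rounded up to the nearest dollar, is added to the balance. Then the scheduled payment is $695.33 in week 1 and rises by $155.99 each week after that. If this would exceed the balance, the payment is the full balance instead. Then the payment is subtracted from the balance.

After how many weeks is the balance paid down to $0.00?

6

Week 1: $5,343.93 +$38.00 interest = $5,381.93; pay $695.33 → $4,686.60
Week 2: $4,686.60 +$33.00 interest = $4,719.60; pay $851.32 → $3,868.28
Week 3: $3,868.28 +$28.00 interest = $3,896.28; pay $1,007.31 → $2,888.97
Week 4: $2,888.97 +$21.00 interest = $2,909.97; pay $1,163.30 → $1,746.67
Week 5: $1,746.67 +$13.00 interest = $1,759.67; pay $1,319.29 → $440.38
Week 6: $440.38 +$4.00 interest = $444.38; pay $444.38 → $0.00
Balance reaches $0.00 in week 6.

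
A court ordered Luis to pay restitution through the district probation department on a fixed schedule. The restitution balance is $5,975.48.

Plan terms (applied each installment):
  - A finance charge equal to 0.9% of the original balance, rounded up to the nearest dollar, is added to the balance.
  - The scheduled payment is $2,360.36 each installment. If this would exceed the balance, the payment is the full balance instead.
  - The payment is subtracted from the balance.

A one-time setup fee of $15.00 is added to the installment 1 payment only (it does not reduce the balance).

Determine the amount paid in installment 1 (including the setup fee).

Installment 1: opening $5,975.48; interest $54.00 → $6,029.48; payment $2,360.36 (+ $15.00 fee); balance $3,669.12

$2,375.36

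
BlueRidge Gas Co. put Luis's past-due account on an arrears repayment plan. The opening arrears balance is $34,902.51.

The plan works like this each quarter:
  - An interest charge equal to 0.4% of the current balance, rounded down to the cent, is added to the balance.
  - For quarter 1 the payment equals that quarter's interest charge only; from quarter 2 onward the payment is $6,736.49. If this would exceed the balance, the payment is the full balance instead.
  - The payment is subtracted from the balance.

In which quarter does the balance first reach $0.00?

7

# | Opening | Interest | Payment | End bal
1 | $34,902.51 | $139.61 | $139.61 | $34,902.51
2 | $34,902.51 | $139.61 | $6,736.49 | $28,305.63
3 | $28,305.63 | $113.22 | $6,736.49 | $21,682.36
4 | $21,682.36 | $86.72 | $6,736.49 | $15,032.59
5 | $15,032.59 | $60.13 | $6,736.49 | $8,356.23
6 | $8,356.23 | $33.42 | $6,736.49 | $1,653.16
7 | $1,653.16 | $6.61 | $1,659.77 | $0.00
Balance reaches $0.00 in quarter 7.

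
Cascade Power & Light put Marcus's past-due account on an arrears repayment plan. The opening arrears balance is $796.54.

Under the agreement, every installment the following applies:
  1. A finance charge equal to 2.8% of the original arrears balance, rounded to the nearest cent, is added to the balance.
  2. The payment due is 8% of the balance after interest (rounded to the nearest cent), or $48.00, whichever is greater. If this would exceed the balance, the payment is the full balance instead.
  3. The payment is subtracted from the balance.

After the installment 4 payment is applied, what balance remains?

$643.37

Installment 1: opening $796.54; interest $22.30 → $818.84; payment $65.51; balance $753.33
Installment 2: opening $753.33; interest $22.30 → $775.63; payment $62.05; balance $713.58
Installment 3: opening $713.58; interest $22.30 → $735.88; payment $58.87; balance $677.01
Installment 4: opening $677.01; interest $22.30 → $699.31; payment $55.94; balance $643.37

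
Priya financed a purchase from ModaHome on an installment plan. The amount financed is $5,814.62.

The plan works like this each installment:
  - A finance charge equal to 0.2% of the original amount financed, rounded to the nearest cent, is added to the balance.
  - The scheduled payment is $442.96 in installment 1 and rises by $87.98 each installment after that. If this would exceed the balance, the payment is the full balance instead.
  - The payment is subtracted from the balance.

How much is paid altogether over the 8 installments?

Installment 1: $5,814.62 +$11.63 interest = $5,826.25; pay $442.96 → $5,383.29
Installment 2: $5,383.29 +$11.63 interest = $5,394.92; pay $530.94 → $4,863.98
Installment 3: $4,863.98 +$11.63 interest = $4,875.61; pay $618.92 → $4,256.69
Installment 4: $4,256.69 +$11.63 interest = $4,268.32; pay $706.90 → $3,561.42
Installment 5: $3,561.42 +$11.63 interest = $3,573.05; pay $794.88 → $2,778.17
Installment 6: $2,778.17 +$11.63 interest = $2,789.80; pay $882.86 → $1,906.94
Installment 7: $1,906.94 +$11.63 interest = $1,918.57; pay $970.84 → $947.73
Installment 8: $947.73 +$11.63 interest = $959.36; pay $959.36 → $0.00
Total paid: $5,907.66

$5,907.66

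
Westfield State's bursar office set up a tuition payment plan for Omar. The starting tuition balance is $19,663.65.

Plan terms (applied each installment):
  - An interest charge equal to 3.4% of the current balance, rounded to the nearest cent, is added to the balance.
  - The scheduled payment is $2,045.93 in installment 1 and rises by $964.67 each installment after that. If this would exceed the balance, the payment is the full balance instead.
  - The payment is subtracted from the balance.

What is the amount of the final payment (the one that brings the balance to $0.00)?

Installment 1: opening $19,663.65; interest $668.56 → $20,332.21; payment $2,045.93; balance $18,286.28
Installment 2: opening $18,286.28; interest $621.73 → $18,908.01; payment $3,010.60; balance $15,897.41
Installment 3: opening $15,897.41; interest $540.51 → $16,437.92; payment $3,975.27; balance $12,462.65
Installment 4: opening $12,462.65; interest $423.73 → $12,886.38; payment $4,939.94; balance $7,946.44
Installment 5: opening $7,946.44; interest $270.18 → $8,216.62; payment $5,904.61; balance $2,312.01
Installment 6: opening $2,312.01; interest $78.61 → $2,390.62; payment $2,390.62; balance $0.00

$2,390.62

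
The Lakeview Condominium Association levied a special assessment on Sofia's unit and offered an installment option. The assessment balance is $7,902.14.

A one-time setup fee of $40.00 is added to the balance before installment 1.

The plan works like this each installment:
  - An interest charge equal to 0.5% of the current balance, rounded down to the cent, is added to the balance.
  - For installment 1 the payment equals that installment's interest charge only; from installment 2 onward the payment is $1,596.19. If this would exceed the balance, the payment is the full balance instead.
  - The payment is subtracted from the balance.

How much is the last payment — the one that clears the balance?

$81.90

Installment 1: $7,942.14 +$39.71 interest = $7,981.85; pay $39.71 → $7,942.14
Installment 2: $7,942.14 +$39.71 interest = $7,981.85; pay $1,596.19 → $6,385.66
Installment 3: $6,385.66 +$31.92 interest = $6,417.58; pay $1,596.19 → $4,821.39
Installment 4: $4,821.39 +$24.10 interest = $4,845.49; pay $1,596.19 → $3,249.30
Installment 5: $3,249.30 +$16.24 interest = $3,265.54; pay $1,596.19 → $1,669.35
Installment 6: $1,669.35 +$8.34 interest = $1,677.69; pay $1,596.19 → $81.50
Installment 7: $81.50 +$0.40 interest = $81.90; pay $81.90 → $0.00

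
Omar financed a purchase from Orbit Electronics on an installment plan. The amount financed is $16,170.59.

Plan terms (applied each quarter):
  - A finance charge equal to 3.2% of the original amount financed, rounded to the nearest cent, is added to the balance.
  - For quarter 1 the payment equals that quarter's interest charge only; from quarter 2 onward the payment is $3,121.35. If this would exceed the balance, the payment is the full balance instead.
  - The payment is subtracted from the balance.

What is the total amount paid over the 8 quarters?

$20,310.27

Quarter 1: opening $16,170.59; interest $517.46 → $16,688.05; payment $517.46; balance $16,170.59
Quarter 2: opening $16,170.59; interest $517.46 → $16,688.05; payment $3,121.35; balance $13,566.70
Quarter 3: opening $13,566.70; interest $517.46 → $14,084.16; payment $3,121.35; balance $10,962.81
Quarter 4: opening $10,962.81; interest $517.46 → $11,480.27; payment $3,121.35; balance $8,358.92
Quarter 5: opening $8,358.92; interest $517.46 → $8,876.38; payment $3,121.35; balance $5,755.03
Quarter 6: opening $5,755.03; interest $517.46 → $6,272.49; payment $3,121.35; balance $3,151.14
Quarter 7: opening $3,151.14; interest $517.46 → $3,668.60; payment $3,121.35; balance $547.25
Quarter 8: opening $547.25; interest $517.46 → $1,064.71; payment $1,064.71; balance $0.00
Total paid: $20,310.27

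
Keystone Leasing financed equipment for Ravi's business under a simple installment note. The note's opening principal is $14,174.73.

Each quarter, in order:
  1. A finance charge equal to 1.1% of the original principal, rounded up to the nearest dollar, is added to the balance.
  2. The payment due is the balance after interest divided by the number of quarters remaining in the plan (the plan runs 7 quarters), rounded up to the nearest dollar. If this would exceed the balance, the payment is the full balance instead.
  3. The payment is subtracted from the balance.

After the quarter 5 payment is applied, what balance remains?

Quarter 1: opening $14,174.73; interest $156.00 → $14,330.73; payment $2,048.00; balance $12,282.73
Quarter 2: opening $12,282.73; interest $156.00 → $12,438.73; payment $2,074.00; balance $10,364.73
Quarter 3: opening $10,364.73; interest $156.00 → $10,520.73; payment $2,105.00; balance $8,415.73
Quarter 4: opening $8,415.73; interest $156.00 → $8,571.73; payment $2,143.00; balance $6,428.73
Quarter 5: opening $6,428.73; interest $156.00 → $6,584.73; payment $2,195.00; balance $4,389.73

$4,389.73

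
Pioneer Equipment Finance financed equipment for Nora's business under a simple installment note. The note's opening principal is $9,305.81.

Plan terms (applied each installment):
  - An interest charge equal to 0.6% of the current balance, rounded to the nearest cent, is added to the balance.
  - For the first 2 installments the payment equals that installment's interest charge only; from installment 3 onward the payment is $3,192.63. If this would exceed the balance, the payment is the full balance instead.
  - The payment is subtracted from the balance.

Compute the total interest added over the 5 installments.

Installment 1: $9,305.81 +$55.83 interest = $9,361.64; pay $55.83 → $9,305.81
Installment 2: $9,305.81 +$55.83 interest = $9,361.64; pay $55.83 → $9,305.81
Installment 3: $9,305.81 +$55.83 interest = $9,361.64; pay $3,192.63 → $6,169.01
Installment 4: $6,169.01 +$37.01 interest = $6,206.02; pay $3,192.63 → $3,013.39
Installment 5: $3,013.39 +$18.08 interest = $3,031.47; pay $3,031.47 → $0.00
Total interest: $55.83 + $55.83 + $55.83 + $37.01 + $18.08 = $222.58

$222.58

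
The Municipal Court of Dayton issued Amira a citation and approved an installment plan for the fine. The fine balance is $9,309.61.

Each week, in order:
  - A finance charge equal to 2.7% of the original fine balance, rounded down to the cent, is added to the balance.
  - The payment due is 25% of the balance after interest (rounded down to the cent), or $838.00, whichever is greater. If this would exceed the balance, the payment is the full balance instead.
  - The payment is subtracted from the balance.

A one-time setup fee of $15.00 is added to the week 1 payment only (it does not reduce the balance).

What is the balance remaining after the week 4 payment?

$3,461.10

# | Opening | Interest | Payment | Fee | End bal
1 | $9,309.61 | $251.35 | $2,390.24 | $15.00 | $7,170.72
2 | $7,170.72 | $251.35 | $1,855.51 | — | $5,566.56
3 | $5,566.56 | $251.35 | $1,454.47 | — | $4,363.44
4 | $4,363.44 | $251.35 | $1,153.69 | — | $3,461.10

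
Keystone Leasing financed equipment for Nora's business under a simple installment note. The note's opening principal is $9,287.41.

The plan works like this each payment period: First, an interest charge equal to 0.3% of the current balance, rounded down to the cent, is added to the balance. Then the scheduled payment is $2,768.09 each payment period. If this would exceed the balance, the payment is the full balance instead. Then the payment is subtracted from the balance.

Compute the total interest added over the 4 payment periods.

# | Opening | Interest | Payment | End bal
1 | $9,287.41 | $27.86 | $2,768.09 | $6,547.18
2 | $6,547.18 | $19.64 | $2,768.09 | $3,798.73
3 | $3,798.73 | $11.39 | $2,768.09 | $1,042.03
4 | $1,042.03 | $3.12 | $1,045.15 | $0.00
Total interest: $27.86 + $19.64 + $11.39 + $3.12 = $62.01

$62.01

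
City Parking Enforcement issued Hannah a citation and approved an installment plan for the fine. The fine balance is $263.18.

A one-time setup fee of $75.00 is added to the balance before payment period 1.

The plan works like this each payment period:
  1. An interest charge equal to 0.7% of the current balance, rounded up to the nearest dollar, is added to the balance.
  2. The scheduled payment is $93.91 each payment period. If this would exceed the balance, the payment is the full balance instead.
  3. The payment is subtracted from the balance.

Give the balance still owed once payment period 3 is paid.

# | Opening | Interest | Payment | End bal
1 | $338.18 | $3.00 | $93.91 | $247.27
2 | $247.27 | $2.00 | $93.91 | $155.36
3 | $155.36 | $2.00 | $93.91 | $63.45

$63.45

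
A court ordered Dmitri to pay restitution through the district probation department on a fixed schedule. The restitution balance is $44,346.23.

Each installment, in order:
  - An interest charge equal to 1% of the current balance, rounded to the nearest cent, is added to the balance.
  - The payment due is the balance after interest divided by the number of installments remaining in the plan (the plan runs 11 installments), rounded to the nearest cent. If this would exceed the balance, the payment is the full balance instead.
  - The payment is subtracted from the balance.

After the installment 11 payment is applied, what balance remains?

$0.00

Installment 1: opening $44,346.23; interest $443.46 → $44,789.69; payment $4,071.79; balance $40,717.90
Installment 2: opening $40,717.90; interest $407.18 → $41,125.08; payment $4,112.51; balance $37,012.57
Installment 3: opening $37,012.57; interest $370.13 → $37,382.70; payment $4,153.63; balance $33,229.07
Installment 4: opening $33,229.07; interest $332.29 → $33,561.36; payment $4,195.17; balance $29,366.19
Installment 5: opening $29,366.19; interest $293.66 → $29,659.85; payment $4,237.12; balance $25,422.73
Installment 6: opening $25,422.73; interest $254.23 → $25,676.96; payment $4,279.49; balance $21,397.47
Installment 7: opening $21,397.47; interest $213.97 → $21,611.44; payment $4,322.29; balance $17,289.15
Installment 8: opening $17,289.15; interest $172.89 → $17,462.04; payment $4,365.51; balance $13,096.53
Installment 9: opening $13,096.53; interest $130.97 → $13,227.50; payment $4,409.17; balance $8,818.33
Installment 10: opening $8,818.33; interest $88.18 → $8,906.51; payment $4,453.26; balance $4,453.25
Installment 11: opening $4,453.25; interest $44.53 → $4,497.78; payment $4,497.78; balance $0.00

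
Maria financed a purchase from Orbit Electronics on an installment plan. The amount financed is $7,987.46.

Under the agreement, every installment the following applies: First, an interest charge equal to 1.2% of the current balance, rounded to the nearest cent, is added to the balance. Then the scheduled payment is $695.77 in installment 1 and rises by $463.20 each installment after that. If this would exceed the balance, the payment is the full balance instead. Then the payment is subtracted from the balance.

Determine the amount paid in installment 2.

Installment 1: opening $7,987.46; interest $95.85 → $8,083.31; payment $695.77; balance $7,387.54
Installment 2: opening $7,387.54; interest $88.65 → $7,476.19; payment $1,158.97; balance $6,317.22

$1,158.97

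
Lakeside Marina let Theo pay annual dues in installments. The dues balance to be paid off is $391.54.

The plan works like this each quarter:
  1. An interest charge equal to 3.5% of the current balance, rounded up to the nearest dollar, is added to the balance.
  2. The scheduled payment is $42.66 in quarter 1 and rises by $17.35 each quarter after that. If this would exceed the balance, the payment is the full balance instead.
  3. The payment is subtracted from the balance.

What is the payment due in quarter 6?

$61.74

Quarter 1: opening $391.54; interest $14.00 → $405.54; payment $42.66; balance $362.88
Quarter 2: opening $362.88; interest $13.00 → $375.88; payment $60.01; balance $315.87
Quarter 3: opening $315.87; interest $12.00 → $327.87; payment $77.36; balance $250.51
Quarter 4: opening $250.51; interest $9.00 → $259.51; payment $94.71; balance $164.80
Quarter 5: opening $164.80; interest $6.00 → $170.80; payment $112.06; balance $58.74
Quarter 6: opening $58.74; interest $3.00 → $61.74; payment $61.74; balance $0.00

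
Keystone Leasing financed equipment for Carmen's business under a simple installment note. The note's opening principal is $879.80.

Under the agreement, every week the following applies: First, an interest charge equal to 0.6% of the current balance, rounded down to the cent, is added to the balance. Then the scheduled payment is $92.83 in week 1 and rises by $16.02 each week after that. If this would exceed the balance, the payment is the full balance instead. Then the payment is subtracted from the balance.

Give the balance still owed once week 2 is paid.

$688.14

Week 1: $879.80 +$5.27 interest = $885.07; pay $92.83 → $792.24
Week 2: $792.24 +$4.75 interest = $796.99; pay $108.85 → $688.14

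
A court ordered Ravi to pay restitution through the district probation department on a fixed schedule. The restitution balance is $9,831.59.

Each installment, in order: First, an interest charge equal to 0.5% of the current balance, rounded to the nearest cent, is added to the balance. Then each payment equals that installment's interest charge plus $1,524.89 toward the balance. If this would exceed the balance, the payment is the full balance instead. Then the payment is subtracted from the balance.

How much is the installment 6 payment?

$1,535.93

# | Opening | Interest | Payment | End bal
1 | $9,831.59 | $49.16 | $1,574.05 | $8,306.70
2 | $8,306.70 | $41.53 | $1,566.42 | $6,781.81
3 | $6,781.81 | $33.91 | $1,558.80 | $5,256.92
4 | $5,256.92 | $26.28 | $1,551.17 | $3,732.03
5 | $3,732.03 | $18.66 | $1,543.55 | $2,207.14
6 | $2,207.14 | $11.04 | $1,535.93 | $682.25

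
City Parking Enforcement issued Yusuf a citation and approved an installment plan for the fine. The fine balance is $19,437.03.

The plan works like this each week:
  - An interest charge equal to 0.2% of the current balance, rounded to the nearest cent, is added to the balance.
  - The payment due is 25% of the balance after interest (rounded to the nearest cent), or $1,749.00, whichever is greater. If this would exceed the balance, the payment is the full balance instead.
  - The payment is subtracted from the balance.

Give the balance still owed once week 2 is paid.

$10,977.10

Week 1: opening $19,437.03; interest $38.87 → $19,475.90; payment $4,868.98; balance $14,606.92
Week 2: opening $14,606.92; interest $29.21 → $14,636.13; payment $3,659.03; balance $10,977.10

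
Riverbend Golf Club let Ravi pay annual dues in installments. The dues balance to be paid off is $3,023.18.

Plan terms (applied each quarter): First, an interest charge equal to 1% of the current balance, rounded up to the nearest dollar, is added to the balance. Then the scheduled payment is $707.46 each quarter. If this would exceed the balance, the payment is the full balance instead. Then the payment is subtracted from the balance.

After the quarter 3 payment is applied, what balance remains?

$972.80

# | Opening | Interest | Payment | End bal
1 | $3,023.18 | $31.00 | $707.46 | $2,346.72
2 | $2,346.72 | $24.00 | $707.46 | $1,663.26
3 | $1,663.26 | $17.00 | $707.46 | $972.80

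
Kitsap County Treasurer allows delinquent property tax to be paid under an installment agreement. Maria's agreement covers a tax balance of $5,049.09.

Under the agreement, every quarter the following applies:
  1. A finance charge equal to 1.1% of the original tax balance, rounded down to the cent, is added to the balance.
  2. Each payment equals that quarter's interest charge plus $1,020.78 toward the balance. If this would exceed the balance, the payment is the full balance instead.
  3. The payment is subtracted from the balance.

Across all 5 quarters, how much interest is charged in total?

$277.65

Quarter 1: $5,049.09 +$55.53 interest = $5,104.62; pay $1,076.31 → $4,028.31
Quarter 2: $4,028.31 +$55.53 interest = $4,083.84; pay $1,076.31 → $3,007.53
Quarter 3: $3,007.53 +$55.53 interest = $3,063.06; pay $1,076.31 → $1,986.75
Quarter 4: $1,986.75 +$55.53 interest = $2,042.28; pay $1,076.31 → $965.97
Quarter 5: $965.97 +$55.53 interest = $1,021.50; pay $1,021.50 → $0.00
Total interest: $55.53 + $55.53 + $55.53 + $55.53 + $55.53 = $277.65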